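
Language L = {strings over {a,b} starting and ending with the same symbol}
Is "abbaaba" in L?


first = 'a', last = 'a'

Yes, "abbaaba" is in L


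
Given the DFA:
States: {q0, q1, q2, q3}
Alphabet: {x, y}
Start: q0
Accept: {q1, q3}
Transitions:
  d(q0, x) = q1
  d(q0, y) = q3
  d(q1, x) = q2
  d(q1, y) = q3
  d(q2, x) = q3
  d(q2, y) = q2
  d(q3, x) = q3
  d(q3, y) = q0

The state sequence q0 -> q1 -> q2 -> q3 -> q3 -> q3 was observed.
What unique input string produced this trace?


Trace back each transition to find the symbol:
  q0 --[x]--> q1
  q1 --[x]--> q2
  q2 --[x]--> q3
  q3 --[x]--> q3
  q3 --[x]--> q3

"xxxxx"


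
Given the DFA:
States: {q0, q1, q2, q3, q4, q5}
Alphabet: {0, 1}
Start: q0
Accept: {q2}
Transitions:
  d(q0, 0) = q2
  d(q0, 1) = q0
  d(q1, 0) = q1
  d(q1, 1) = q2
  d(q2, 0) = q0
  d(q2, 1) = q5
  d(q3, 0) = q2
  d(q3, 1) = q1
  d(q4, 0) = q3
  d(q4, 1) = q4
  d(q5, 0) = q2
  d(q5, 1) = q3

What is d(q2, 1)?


Looking up transition d(q2, 1)

q5


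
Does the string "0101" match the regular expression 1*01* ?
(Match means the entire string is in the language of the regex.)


|string| = 4; first = '0'; last = '1'

No, "0101" does not match 1*01*


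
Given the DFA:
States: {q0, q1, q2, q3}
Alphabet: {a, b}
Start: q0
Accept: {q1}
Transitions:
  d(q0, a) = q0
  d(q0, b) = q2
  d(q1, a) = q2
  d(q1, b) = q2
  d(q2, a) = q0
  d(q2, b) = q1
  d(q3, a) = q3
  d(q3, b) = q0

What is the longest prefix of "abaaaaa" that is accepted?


Run the DFA, marking each prefix where the state is accepting:
  "" -> q0 [reject]
  "a" -> q0 [reject]
  "ab" -> q2 [reject]
  "aba" -> q0 [reject]
  "abaa" -> q0 [reject]
  "abaaa" -> q0 [reject]
  "abaaaa" -> q0 [reject]
  "abaaaaa" -> q0 [reject]

No prefix is accepted


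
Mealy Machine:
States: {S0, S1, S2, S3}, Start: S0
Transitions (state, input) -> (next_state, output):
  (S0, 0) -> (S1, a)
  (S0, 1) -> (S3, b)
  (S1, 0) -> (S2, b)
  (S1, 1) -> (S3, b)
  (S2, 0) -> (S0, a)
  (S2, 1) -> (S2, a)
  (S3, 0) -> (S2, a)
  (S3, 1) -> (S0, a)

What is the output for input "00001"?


Step-by-step:
  (S0, 0) -> (S1, a)
  (S1, 0) -> (S2, b)
  (S2, 0) -> (S0, a)
  (S0, 0) -> (S1, a)
  (S1, 1) -> (S3, b)

"abaab"


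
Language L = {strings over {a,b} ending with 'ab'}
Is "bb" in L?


last two symbols = 'bb'

No, "bb" is not in L


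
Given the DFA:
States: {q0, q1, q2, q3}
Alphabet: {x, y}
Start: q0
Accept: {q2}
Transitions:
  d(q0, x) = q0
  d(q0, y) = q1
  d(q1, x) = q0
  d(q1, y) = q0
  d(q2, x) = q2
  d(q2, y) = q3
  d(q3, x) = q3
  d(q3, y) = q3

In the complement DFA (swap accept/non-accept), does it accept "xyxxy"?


Trace: q0 -> q0 -> q1 -> q0 -> q0 -> q1
Final: q1
Original accept: {q2}
Complement: q1 is not in original accept

Yes, complement accepts (original rejects)


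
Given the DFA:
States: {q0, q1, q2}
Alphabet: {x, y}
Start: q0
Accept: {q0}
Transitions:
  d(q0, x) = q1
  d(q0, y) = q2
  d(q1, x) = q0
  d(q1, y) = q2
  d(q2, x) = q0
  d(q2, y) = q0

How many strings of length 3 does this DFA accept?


Enumerating all length-3 strings:
  "xxx" -> q1 [reject]
  "xxy" -> q2 [reject]
  "xyx" -> q0 [accept]
  "xyy" -> q0 [accept]
  "yxx" -> q1 [reject]
  "yxy" -> q2 [reject]
  "yyx" -> q1 [reject]
  "yyy" -> q2 [reject]

2 out of 8


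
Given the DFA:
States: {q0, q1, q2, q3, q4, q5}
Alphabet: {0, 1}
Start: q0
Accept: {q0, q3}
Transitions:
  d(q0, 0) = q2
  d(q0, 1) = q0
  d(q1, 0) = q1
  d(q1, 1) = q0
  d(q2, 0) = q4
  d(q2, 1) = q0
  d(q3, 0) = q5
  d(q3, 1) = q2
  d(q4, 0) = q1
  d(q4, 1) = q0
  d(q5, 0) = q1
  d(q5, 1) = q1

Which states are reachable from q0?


BFS from q0:
  layer 0: {q0}
  layer 1: {q2}
  layer 2: {q4}
  layer 3: {q1}

{q0, q1, q2, q4}


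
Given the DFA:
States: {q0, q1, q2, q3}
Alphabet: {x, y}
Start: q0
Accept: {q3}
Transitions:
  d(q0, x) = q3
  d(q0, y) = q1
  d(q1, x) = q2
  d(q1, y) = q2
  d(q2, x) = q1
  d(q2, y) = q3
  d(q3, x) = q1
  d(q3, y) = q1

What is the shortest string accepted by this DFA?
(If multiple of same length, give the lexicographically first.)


BFS by string length (lex-first path to each state shown):
  len 0: q0<-""
  len 1: q1<-"y", q3<-"x"
Found accept state at length 1.

"x"


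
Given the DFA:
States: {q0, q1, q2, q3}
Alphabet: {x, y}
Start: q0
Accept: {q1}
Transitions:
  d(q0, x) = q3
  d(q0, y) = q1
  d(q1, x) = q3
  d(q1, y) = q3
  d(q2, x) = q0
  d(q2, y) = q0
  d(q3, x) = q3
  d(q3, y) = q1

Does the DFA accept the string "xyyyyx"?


Trace: q0 -> q3 -> q1 -> q3 -> q1 -> q3 -> q3
Final state: q3
Accept states: {q1}

No, rejected (final state q3 is not an accept state)


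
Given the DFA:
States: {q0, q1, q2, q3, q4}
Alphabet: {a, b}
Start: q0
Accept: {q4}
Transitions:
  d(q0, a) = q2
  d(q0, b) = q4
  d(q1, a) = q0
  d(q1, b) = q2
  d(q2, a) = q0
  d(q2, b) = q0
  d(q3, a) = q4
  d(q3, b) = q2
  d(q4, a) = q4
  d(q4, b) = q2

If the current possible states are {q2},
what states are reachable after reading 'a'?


Apply transition on 'a' from each current state:
  d(q2, a) = q0

{q0}


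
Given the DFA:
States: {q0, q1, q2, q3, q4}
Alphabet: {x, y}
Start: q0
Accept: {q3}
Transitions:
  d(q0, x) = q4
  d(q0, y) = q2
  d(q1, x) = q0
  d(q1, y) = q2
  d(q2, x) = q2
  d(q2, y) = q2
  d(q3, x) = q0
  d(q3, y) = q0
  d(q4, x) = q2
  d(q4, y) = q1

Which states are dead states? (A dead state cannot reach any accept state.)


Forward reachability from each state:
  q0 -> reaches {q0, q1, q2, q4}, no accept state (dead)
  q1 -> reaches {q0, q1, q2, q4}, no accept state (dead)
  q2 -> reaches {q2}, no accept state (dead)
  q3 -> reaches accept state q3 (live)
  q4 -> reaches {q0, q1, q2, q4}, no accept state (dead)

{q0, q1, q2, q4}


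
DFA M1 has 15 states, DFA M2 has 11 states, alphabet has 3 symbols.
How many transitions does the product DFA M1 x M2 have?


Product DFA has 15 * 11 = 165 states.
Each has 3 transitions: 165 * 3 = 495

495


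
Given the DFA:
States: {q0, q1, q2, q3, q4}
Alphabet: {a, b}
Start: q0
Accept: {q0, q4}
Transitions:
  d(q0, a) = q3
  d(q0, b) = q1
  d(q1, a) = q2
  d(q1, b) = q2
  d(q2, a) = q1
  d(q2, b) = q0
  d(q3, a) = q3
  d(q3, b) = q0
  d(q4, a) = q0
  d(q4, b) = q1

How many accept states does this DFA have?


Accept states listed: {q0, q4}
Counting: q0(1) q4(2)

2


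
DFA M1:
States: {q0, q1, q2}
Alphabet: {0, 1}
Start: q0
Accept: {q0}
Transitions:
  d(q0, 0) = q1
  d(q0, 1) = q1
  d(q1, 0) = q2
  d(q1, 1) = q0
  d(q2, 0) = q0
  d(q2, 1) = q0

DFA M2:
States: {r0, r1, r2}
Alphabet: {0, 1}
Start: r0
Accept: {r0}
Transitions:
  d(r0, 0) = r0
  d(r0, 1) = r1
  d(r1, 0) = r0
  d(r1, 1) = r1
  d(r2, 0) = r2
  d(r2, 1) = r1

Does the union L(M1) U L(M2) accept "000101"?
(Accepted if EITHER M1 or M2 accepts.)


M1: final=q0 accepted=True
M2: final=r1 accepted=False

Yes, union accepts


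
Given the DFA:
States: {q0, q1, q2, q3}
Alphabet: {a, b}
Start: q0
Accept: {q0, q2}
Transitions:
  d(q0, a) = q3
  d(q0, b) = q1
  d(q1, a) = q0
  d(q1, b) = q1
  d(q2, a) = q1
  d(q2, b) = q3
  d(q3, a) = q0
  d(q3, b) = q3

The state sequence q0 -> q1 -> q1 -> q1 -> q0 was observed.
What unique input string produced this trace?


Trace back each transition to find the symbol:
  q0 --[b]--> q1
  q1 --[b]--> q1
  q1 --[b]--> q1
  q1 --[a]--> q0

"bbba"


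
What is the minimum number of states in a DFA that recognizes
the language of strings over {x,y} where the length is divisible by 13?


States track (length) mod 13.
Need 13 states: one per remainder 0..12; accept = remainder 0.

13


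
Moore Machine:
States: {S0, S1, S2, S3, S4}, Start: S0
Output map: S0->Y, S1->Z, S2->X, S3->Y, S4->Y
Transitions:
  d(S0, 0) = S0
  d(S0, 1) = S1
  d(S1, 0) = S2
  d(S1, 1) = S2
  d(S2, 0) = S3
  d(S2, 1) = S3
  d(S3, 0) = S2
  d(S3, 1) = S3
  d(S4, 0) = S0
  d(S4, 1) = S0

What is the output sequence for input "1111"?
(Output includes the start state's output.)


Start: S0 (output Y)
  --1--> S1 (output Z)
  --1--> S2 (output X)
  --1--> S3 (output Y)
  --1--> S3 (output Y)

"YZXYY"


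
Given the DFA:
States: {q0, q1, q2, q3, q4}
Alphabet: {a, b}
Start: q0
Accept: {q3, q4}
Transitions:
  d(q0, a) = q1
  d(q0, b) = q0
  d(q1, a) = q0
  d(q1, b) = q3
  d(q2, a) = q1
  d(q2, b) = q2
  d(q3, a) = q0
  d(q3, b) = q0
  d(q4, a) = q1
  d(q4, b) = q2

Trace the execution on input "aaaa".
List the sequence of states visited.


Input: aaaa
d(q0, a) = q1
d(q1, a) = q0
d(q0, a) = q1
d(q1, a) = q0


q0 -> q1 -> q0 -> q1 -> q0


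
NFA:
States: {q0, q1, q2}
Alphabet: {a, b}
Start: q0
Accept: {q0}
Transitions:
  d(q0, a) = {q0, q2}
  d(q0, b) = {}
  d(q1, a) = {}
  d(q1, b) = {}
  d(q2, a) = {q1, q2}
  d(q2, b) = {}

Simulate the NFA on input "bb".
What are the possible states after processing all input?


Start: {q0}
  --b--> {}
  --b--> {}

{} (empty set, no valid transitions)


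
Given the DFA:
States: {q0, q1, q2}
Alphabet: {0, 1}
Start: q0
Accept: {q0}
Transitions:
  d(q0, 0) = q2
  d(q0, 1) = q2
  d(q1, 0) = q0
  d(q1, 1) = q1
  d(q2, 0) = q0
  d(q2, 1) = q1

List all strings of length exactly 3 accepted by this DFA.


All strings of length 3: 8 total
Accepted: 2

"010", "110"


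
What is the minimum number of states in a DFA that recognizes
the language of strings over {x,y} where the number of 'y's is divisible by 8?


States track (count of 'y') mod 8.
Need 8 states: one per remainder 0..7; accept = remainder 0.

8


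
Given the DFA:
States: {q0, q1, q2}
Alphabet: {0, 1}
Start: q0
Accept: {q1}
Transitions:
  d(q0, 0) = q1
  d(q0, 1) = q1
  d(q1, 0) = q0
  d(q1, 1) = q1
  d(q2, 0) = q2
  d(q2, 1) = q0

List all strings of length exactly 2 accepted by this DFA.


All strings of length 2: 4 total
Accepted: 2

"01", "11"


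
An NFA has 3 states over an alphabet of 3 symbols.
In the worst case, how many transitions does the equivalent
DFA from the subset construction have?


Subset construction: one DFA state per subset of NFA states = 2^3 = 8 states.
Each DFA state has 3 outgoing transitions: 8 * 3 = 24

24


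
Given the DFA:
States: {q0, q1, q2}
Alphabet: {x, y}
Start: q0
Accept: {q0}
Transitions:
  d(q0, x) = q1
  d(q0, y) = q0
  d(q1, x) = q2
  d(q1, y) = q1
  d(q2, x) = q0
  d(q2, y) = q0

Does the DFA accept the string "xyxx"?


Trace: q0 -> q1 -> q1 -> q2 -> q0
Final state: q0
Accept states: {q0}

Yes, accepted (final state q0 is an accept state)


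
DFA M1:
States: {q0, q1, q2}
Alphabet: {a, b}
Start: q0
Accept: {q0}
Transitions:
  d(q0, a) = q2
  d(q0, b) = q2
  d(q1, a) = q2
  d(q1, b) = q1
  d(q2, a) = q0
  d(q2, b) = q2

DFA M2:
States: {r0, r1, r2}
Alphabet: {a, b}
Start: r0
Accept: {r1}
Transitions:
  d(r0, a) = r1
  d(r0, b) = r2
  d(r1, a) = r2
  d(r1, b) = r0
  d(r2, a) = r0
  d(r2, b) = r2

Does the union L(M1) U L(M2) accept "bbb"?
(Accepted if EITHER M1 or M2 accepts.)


M1: final=q2 accepted=False
M2: final=r2 accepted=False

No, union rejects (neither accepts)


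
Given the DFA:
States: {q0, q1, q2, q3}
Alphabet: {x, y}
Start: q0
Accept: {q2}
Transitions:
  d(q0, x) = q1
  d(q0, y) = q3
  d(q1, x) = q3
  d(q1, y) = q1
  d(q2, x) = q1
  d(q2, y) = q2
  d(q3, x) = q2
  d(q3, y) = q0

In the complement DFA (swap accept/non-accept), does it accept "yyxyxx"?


Trace: q0 -> q3 -> q0 -> q1 -> q1 -> q3 -> q2
Final: q2
Original accept: {q2}
Complement: q2 is in original accept

No, complement rejects (original accepts)


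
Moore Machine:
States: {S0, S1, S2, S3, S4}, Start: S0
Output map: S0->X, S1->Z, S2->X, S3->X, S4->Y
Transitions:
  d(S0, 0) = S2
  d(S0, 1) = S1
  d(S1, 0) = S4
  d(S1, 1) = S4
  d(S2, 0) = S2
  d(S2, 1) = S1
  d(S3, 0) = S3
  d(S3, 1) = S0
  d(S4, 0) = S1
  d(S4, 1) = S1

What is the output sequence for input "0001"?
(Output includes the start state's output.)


Start: S0 (output X)
  --0--> S2 (output X)
  --0--> S2 (output X)
  --0--> S2 (output X)
  --1--> S1 (output Z)

"XXXXZ"


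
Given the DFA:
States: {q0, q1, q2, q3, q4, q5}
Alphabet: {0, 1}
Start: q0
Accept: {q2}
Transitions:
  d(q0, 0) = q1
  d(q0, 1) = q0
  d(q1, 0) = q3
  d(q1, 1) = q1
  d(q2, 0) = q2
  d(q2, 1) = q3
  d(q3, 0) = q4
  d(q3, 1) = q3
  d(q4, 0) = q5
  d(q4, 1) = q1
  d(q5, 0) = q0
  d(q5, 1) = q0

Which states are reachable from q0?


BFS from q0:
  layer 0: {q0}
  layer 1: {q1}
  layer 2: {q3}
  layer 3: {q4}
  layer 4: {q5}

{q0, q1, q3, q4, q5}


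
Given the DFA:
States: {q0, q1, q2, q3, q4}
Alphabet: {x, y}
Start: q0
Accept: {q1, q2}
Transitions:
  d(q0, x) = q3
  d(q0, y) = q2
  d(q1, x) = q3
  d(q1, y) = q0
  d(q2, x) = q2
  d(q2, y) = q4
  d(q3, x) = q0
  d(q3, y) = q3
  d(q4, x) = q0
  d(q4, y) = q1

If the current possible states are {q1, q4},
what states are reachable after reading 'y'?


Apply transition on 'y' from each current state:
  d(q1, y) = q0
  d(q4, y) = q1

{q0, q1}


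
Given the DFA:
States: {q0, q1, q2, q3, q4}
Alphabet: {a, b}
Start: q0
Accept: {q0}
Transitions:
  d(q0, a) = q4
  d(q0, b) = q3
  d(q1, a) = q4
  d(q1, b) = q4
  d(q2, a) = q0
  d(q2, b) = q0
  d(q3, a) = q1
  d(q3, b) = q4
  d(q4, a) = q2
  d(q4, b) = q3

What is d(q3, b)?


Looking up transition d(q3, b)

q4


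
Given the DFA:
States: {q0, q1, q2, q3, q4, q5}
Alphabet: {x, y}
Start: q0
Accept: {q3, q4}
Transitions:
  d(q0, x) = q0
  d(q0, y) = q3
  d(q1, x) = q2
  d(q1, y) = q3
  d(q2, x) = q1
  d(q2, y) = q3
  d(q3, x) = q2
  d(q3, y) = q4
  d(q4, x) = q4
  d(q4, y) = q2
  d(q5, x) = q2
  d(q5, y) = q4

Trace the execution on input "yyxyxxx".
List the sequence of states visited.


Input: yyxyxxx
d(q0, y) = q3
d(q3, y) = q4
d(q4, x) = q4
d(q4, y) = q2
d(q2, x) = q1
d(q1, x) = q2
d(q2, x) = q1


q0 -> q3 -> q4 -> q4 -> q2 -> q1 -> q2 -> q1


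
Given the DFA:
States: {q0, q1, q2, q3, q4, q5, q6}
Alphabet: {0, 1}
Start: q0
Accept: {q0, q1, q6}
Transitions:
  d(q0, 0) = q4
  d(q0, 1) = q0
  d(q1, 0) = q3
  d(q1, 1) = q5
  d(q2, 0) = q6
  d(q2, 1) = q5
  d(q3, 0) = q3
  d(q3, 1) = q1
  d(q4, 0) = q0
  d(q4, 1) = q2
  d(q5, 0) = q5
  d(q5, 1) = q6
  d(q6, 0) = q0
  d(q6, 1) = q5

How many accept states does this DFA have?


Accept states listed: {q0, q1, q6}
Counting: q0(1) q1(2) q6(3)

3


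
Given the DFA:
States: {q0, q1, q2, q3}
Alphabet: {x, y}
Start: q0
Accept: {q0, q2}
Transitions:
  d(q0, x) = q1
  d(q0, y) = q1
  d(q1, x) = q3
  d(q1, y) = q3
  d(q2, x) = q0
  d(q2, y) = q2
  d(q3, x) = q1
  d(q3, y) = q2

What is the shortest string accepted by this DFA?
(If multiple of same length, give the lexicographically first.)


BFS by string length (lex-first path to each state shown):
  len 0: q0<-""
Found accept state at length 0.

"" (empty string)


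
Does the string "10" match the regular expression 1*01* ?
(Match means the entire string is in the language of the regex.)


|string| = 2; first = '1'; last = '0'

Yes, "10" matches 1*01*


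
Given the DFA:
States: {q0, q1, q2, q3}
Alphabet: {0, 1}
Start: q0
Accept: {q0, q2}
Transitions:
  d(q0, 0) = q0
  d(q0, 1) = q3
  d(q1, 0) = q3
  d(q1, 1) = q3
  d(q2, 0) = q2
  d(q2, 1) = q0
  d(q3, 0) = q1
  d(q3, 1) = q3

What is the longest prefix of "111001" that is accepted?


Run the DFA, marking each prefix where the state is accepting:
  "" -> q0 [accept]
  "1" -> q3 [reject]
  "11" -> q3 [reject]
  "111" -> q3 [reject]
  "1110" -> q1 [reject]
  "11100" -> q3 [reject]
  "111001" -> q3 [reject]

""


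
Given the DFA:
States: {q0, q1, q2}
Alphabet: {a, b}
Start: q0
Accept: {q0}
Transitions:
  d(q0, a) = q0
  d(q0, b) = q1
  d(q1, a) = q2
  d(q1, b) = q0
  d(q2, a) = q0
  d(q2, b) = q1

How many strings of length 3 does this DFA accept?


Enumerating all length-3 strings:
  "aaa" -> q0 [accept]
  "aab" -> q1 [reject]
  "aba" -> q2 [reject]
  "abb" -> q0 [accept]
  "baa" -> q0 [accept]
  "bab" -> q1 [reject]
  "bba" -> q0 [accept]
  "bbb" -> q1 [reject]

4 out of 8


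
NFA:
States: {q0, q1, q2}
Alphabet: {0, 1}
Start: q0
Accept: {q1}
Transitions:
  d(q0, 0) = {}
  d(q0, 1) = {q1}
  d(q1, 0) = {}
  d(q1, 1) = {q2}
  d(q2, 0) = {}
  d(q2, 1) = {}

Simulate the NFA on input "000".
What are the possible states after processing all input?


Start: {q0}
  --0--> {}
  --0--> {}
  --0--> {}

{} (empty set, no valid transitions)


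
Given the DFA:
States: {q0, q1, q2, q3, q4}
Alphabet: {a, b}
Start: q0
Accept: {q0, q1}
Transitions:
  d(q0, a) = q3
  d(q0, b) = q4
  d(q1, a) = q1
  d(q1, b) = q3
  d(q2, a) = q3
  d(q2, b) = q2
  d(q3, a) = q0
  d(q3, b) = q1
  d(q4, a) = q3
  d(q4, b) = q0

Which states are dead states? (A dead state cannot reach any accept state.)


Forward reachability from each state:
  q0 -> reaches accept state q0 (live)
  q1 -> reaches accept state q0 (live)
  q2 -> reaches accept state q0 (live)
  q3 -> reaches accept state q0 (live)
  q4 -> reaches accept state q0 (live)

None (all states can reach an accept state)


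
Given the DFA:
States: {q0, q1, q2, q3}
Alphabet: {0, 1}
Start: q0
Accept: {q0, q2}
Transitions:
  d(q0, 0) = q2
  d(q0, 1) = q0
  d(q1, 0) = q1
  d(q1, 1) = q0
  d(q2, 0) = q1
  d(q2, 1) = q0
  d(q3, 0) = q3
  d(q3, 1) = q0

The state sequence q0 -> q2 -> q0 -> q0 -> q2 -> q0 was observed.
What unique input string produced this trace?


Trace back each transition to find the symbol:
  q0 --[0]--> q2
  q2 --[1]--> q0
  q0 --[1]--> q0
  q0 --[0]--> q2
  q2 --[1]--> q0

"01101"


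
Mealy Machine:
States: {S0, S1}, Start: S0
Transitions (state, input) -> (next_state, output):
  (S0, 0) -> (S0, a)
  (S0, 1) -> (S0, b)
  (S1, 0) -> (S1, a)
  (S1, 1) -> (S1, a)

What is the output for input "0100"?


Step-by-step:
  (S0, 0) -> (S0, a)
  (S0, 1) -> (S0, b)
  (S0, 0) -> (S0, a)
  (S0, 0) -> (S0, a)

"abaa"


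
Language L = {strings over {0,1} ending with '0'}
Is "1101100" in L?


last symbol = '0'

Yes, "1101100" is in L


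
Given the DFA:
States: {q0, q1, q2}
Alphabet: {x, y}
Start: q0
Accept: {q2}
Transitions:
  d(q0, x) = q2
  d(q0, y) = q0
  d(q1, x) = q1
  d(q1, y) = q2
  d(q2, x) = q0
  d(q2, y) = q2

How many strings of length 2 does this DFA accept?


Enumerating all length-2 strings:
  "xx" -> q0 [reject]
  "xy" -> q2 [accept]
  "yx" -> q2 [accept]
  "yy" -> q0 [reject]

2 out of 4


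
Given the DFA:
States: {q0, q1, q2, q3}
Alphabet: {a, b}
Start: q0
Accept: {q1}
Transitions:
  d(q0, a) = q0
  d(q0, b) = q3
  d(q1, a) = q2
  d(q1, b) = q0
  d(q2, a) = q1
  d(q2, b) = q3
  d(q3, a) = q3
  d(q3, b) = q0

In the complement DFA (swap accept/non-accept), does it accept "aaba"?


Trace: q0 -> q0 -> q0 -> q3 -> q3
Final: q3
Original accept: {q1}
Complement: q3 is not in original accept

Yes, complement accepts (original rejects)


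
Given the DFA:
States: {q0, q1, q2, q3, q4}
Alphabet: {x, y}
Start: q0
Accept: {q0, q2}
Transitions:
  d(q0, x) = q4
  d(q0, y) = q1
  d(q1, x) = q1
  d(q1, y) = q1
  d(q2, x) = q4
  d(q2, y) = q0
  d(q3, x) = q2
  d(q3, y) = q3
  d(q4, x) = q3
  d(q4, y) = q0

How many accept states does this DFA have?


Accept states listed: {q0, q2}
Counting: q0(1) q2(2)

2


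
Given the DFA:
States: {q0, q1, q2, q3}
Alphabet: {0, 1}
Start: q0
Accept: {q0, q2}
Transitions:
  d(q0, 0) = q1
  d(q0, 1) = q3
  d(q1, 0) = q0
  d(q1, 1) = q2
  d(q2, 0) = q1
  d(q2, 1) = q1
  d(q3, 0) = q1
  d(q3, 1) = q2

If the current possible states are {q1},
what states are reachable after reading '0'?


Apply transition on '0' from each current state:
  d(q1, 0) = q0

{q0}


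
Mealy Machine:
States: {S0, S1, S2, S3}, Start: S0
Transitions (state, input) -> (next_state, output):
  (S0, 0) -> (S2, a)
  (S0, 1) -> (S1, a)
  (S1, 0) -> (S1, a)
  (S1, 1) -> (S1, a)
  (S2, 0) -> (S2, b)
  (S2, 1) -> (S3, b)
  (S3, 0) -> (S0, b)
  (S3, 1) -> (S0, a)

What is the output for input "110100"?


Step-by-step:
  (S0, 1) -> (S1, a)
  (S1, 1) -> (S1, a)
  (S1, 0) -> (S1, a)
  (S1, 1) -> (S1, a)
  (S1, 0) -> (S1, a)
  (S1, 0) -> (S1, a)

"aaaaaa"


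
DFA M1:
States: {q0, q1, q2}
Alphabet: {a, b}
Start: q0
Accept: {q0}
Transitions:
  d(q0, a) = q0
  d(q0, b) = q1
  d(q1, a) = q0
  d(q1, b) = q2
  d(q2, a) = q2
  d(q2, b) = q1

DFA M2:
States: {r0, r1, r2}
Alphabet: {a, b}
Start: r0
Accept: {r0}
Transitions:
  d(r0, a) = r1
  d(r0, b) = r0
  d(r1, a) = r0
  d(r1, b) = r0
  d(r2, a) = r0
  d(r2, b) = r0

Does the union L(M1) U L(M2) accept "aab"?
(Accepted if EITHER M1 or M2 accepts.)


M1: final=q1 accepted=False
M2: final=r0 accepted=True

Yes, union accepts


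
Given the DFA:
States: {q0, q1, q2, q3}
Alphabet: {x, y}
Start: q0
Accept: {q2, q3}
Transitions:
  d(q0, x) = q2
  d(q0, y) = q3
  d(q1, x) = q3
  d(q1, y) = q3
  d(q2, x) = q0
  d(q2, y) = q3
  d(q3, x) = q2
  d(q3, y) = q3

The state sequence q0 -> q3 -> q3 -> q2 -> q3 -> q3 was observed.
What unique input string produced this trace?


Trace back each transition to find the symbol:
  q0 --[y]--> q3
  q3 --[y]--> q3
  q3 --[x]--> q2
  q2 --[y]--> q3
  q3 --[y]--> q3

"yyxyy"


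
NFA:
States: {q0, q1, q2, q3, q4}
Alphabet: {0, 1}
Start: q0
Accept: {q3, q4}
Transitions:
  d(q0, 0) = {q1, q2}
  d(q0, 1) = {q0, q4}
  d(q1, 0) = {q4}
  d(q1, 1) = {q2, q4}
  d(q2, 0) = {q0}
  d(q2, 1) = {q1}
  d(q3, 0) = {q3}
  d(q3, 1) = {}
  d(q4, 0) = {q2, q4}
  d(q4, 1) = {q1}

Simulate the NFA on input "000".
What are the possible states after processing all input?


Start: {q0}
  --0--> {q1, q2}
  --0--> {q0, q4}
  --0--> {q1, q2, q4}

{q1, q2, q4}


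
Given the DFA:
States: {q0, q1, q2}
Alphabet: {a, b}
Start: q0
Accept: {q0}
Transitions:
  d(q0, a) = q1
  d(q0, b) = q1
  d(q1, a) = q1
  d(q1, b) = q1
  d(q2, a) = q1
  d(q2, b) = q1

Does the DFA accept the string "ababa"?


Trace: q0 -> q1 -> q1 -> q1 -> q1 -> q1
Final state: q1
Accept states: {q0}

No, rejected (final state q1 is not an accept state)


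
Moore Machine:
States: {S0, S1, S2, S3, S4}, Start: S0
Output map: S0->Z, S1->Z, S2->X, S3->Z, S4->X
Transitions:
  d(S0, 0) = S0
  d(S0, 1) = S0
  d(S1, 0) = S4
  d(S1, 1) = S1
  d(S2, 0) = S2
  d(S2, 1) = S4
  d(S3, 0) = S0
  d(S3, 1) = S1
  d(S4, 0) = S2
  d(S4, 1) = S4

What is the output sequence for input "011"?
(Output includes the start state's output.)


Start: S0 (output Z)
  --0--> S0 (output Z)
  --1--> S0 (output Z)
  --1--> S0 (output Z)

"ZZZZ"


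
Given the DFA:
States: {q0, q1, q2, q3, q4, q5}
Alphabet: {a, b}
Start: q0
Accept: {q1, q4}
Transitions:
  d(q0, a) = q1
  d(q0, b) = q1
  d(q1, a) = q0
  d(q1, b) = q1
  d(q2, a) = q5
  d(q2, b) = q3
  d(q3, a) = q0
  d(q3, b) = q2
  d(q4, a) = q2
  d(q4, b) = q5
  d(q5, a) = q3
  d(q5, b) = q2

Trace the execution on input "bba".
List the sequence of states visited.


Input: bba
d(q0, b) = q1
d(q1, b) = q1
d(q1, a) = q0


q0 -> q1 -> q1 -> q0


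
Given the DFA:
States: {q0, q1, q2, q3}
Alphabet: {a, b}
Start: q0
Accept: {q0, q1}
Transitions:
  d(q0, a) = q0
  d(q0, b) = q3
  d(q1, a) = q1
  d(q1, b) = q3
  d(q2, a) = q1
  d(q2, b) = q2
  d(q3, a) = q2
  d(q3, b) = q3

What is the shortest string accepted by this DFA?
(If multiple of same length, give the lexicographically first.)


BFS by string length (lex-first path to each state shown):
  len 0: q0<-""
Found accept state at length 0.

"" (empty string)


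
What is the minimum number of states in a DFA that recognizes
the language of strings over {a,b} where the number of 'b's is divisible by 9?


States track (count of 'b') mod 9.
Need 9 states: one per remainder 0..8; accept = remainder 0.

9


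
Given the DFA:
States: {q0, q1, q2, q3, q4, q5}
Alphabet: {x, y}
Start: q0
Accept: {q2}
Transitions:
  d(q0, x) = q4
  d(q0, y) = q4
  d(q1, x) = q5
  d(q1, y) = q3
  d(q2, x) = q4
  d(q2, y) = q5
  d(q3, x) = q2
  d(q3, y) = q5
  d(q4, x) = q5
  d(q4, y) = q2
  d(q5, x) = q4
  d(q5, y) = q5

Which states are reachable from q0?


BFS from q0:
  layer 0: {q0}
  layer 1: {q4}
  layer 2: {q2, q5}

{q0, q2, q4, q5}


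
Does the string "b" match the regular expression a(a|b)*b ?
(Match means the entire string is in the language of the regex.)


|string| = 1; first = 'b'; last = 'b'

No, "b" does not match a(a|b)*b


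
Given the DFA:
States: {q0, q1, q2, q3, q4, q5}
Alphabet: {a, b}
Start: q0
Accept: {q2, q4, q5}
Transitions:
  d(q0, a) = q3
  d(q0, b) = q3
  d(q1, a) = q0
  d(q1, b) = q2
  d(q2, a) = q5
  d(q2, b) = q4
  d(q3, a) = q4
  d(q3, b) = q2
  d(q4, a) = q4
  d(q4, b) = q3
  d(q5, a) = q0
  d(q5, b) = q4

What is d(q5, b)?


Looking up transition d(q5, b)

q4


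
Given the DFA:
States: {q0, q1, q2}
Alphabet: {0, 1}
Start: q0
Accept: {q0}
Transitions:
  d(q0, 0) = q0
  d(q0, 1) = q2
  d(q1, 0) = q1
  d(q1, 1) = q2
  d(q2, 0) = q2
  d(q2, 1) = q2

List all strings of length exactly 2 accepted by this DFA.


All strings of length 2: 4 total
Accepted: 1

"00"


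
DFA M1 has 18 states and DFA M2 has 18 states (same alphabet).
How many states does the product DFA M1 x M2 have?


Product construction pairs every M1 state with every M2 state.
18 * 18 = 324

324


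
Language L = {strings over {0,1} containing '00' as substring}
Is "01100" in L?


'00' occurs at index 3

Yes, "01100" is in L


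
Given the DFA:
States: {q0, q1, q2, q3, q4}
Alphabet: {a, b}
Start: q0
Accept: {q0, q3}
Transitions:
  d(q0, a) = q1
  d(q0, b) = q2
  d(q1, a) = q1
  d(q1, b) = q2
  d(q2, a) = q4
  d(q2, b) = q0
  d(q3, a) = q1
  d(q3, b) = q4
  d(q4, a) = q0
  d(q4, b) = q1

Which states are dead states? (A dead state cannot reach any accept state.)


Forward reachability from each state:
  q0 -> reaches accept state q0 (live)
  q1 -> reaches accept state q0 (live)
  q2 -> reaches accept state q0 (live)
  q3 -> reaches accept state q0 (live)
  q4 -> reaches accept state q0 (live)

None (all states can reach an accept state)


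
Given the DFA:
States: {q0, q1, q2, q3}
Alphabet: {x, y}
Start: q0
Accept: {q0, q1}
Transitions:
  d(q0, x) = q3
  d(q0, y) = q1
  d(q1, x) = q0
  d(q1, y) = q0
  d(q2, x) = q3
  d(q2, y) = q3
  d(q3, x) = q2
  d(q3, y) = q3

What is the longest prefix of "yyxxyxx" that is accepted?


Run the DFA, marking each prefix where the state is accepting:
  "" -> q0 [accept]
  "y" -> q1 [accept]
  "yy" -> q0 [accept]
  "yyx" -> q3 [reject]
  "yyxx" -> q2 [reject]
  "yyxxy" -> q3 [reject]
  "yyxxyx" -> q2 [reject]
  "yyxxyxx" -> q3 [reject]

"yy"


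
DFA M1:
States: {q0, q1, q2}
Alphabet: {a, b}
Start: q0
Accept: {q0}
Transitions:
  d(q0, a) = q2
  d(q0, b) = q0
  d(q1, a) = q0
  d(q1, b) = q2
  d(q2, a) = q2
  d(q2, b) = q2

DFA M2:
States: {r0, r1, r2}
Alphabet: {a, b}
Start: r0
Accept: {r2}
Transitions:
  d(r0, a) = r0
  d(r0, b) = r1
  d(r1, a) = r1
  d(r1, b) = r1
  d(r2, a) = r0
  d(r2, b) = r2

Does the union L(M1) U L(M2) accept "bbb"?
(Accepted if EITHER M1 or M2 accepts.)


M1: final=q0 accepted=True
M2: final=r1 accepted=False

Yes, union accepts


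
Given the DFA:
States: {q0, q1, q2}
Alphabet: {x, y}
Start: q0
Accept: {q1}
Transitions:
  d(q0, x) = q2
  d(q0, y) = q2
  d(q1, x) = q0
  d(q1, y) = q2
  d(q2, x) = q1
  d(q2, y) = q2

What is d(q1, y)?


Looking up transition d(q1, y)

q2


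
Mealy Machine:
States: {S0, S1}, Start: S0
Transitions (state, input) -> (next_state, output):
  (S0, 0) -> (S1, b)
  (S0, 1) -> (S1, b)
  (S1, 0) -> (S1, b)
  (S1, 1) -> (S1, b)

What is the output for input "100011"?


Step-by-step:
  (S0, 1) -> (S1, b)
  (S1, 0) -> (S1, b)
  (S1, 0) -> (S1, b)
  (S1, 0) -> (S1, b)
  (S1, 1) -> (S1, b)
  (S1, 1) -> (S1, b)

"bbbbbb"


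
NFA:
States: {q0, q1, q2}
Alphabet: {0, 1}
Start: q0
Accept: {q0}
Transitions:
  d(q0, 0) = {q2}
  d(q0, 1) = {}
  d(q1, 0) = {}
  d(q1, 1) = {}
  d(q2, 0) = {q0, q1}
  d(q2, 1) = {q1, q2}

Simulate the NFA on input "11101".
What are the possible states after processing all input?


Start: {q0}
  --1--> {}
  --1--> {}
  --1--> {}
  --0--> {}
  --1--> {}

{} (empty set, no valid transitions)


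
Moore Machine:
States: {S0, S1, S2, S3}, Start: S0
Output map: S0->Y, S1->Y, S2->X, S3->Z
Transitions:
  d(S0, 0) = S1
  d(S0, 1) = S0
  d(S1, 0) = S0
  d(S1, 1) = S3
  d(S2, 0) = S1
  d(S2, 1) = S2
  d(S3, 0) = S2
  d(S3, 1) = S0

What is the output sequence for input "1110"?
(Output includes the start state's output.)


Start: S0 (output Y)
  --1--> S0 (output Y)
  --1--> S0 (output Y)
  --1--> S0 (output Y)
  --0--> S1 (output Y)

"YYYYY"


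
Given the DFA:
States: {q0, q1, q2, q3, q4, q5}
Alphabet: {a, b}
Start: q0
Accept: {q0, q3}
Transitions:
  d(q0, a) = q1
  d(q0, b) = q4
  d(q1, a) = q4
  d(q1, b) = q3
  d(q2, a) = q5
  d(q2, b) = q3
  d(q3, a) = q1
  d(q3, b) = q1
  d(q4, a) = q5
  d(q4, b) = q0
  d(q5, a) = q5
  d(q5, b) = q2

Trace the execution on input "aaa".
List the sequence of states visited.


Input: aaa
d(q0, a) = q1
d(q1, a) = q4
d(q4, a) = q5


q0 -> q1 -> q4 -> q5


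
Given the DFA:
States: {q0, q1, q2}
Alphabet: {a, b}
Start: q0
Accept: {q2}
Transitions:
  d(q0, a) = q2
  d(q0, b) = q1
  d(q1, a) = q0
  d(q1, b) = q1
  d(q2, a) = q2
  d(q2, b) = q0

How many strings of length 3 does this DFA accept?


Enumerating all length-3 strings:
  "aaa" -> q2 [accept]
  "aab" -> q0 [reject]
  "aba" -> q2 [accept]
  "abb" -> q1 [reject]
  "baa" -> q2 [accept]
  "bab" -> q1 [reject]
  "bba" -> q0 [reject]
  "bbb" -> q1 [reject]

3 out of 8


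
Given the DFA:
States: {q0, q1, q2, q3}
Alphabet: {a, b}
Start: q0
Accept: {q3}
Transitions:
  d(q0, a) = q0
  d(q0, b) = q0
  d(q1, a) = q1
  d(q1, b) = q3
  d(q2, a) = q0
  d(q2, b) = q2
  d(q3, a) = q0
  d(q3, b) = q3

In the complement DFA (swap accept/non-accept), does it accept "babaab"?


Trace: q0 -> q0 -> q0 -> q0 -> q0 -> q0 -> q0
Final: q0
Original accept: {q3}
Complement: q0 is not in original accept

Yes, complement accepts (original rejects)


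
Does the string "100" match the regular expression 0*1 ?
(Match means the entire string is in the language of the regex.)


|string| = 3; first = '1'; last = '0'

No, "100" does not match 0*1


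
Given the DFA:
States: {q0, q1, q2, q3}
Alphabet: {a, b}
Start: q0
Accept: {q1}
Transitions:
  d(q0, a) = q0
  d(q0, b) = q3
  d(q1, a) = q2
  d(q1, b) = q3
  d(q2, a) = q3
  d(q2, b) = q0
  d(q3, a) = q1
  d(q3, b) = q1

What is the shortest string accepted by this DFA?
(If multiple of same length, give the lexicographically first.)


BFS by string length (lex-first path to each state shown):
  len 0: q0<-""
  len 1: q0<-"a", q3<-"b"
  len 2: q0<-"aa", q1<-"ba", q3<-"ab"
Found accept state at length 2.

"ba"


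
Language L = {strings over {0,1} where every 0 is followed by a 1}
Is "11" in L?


'00' present: False; ends with '0': False

Yes, "11" is in L


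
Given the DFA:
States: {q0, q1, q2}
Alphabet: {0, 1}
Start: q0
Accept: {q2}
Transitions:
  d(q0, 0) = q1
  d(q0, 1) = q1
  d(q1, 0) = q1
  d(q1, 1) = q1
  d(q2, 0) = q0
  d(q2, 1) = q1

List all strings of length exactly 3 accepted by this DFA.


All strings of length 3: 8 total
Accepted: 0

None


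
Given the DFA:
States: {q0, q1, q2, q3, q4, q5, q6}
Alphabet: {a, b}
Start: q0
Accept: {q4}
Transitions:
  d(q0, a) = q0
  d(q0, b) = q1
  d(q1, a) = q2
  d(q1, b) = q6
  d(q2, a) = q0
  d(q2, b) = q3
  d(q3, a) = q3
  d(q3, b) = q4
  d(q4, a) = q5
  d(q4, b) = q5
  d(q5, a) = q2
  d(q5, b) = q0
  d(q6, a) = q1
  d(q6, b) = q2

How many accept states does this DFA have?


Accept states listed: {q4}
Counting: q4(1)

1


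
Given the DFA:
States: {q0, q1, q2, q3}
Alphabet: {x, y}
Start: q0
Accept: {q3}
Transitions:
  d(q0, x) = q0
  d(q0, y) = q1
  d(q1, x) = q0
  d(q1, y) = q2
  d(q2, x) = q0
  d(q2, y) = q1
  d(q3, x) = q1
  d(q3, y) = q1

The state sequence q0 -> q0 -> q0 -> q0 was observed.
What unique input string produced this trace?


Trace back each transition to find the symbol:
  q0 --[x]--> q0
  q0 --[x]--> q0
  q0 --[x]--> q0

"xxx"


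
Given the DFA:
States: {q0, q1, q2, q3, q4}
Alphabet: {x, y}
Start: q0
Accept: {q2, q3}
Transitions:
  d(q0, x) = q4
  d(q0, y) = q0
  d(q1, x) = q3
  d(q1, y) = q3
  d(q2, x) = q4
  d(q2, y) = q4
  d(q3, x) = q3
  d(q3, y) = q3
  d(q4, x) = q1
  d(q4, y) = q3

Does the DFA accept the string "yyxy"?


Trace: q0 -> q0 -> q0 -> q4 -> q3
Final state: q3
Accept states: {q2, q3}

Yes, accepted (final state q3 is an accept state)


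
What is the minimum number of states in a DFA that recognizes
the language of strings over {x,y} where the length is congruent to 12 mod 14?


States track (length) mod 14.
Need 14 states: one per remainder 0..13; accept = remainder 12.

14


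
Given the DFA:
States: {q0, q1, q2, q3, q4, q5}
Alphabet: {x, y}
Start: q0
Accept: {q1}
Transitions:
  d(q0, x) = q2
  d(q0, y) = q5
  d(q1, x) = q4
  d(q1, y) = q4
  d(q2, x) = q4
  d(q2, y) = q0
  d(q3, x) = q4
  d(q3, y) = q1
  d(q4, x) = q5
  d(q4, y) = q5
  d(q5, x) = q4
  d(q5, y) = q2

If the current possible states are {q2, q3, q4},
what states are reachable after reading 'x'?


Apply transition on 'x' from each current state:
  d(q2, x) = q4
  d(q3, x) = q4
  d(q4, x) = q5

{q4, q5}


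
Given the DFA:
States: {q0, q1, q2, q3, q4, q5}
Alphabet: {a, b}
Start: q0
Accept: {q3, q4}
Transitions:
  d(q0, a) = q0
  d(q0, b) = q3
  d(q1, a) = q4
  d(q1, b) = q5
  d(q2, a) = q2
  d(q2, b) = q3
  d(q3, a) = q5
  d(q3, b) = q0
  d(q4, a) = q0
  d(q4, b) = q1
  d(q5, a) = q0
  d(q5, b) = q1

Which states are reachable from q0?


BFS from q0:
  layer 0: {q0}
  layer 1: {q3}
  layer 2: {q5}
  layer 3: {q1}
  layer 4: {q4}

{q0, q1, q3, q4, q5}


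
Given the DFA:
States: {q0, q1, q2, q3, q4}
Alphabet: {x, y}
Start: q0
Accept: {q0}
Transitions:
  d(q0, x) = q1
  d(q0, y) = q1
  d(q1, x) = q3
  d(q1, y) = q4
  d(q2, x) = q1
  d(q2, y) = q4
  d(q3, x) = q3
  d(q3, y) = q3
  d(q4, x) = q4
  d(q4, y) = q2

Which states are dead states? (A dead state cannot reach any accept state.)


Forward reachability from each state:
  q0 -> reaches accept state q0 (live)
  q1 -> reaches {q1, q2, q3, q4}, no accept state (dead)
  q2 -> reaches {q1, q2, q3, q4}, no accept state (dead)
  q3 -> reaches {q3}, no accept state (dead)
  q4 -> reaches {q1, q2, q3, q4}, no accept state (dead)

{q1, q2, q3, q4}


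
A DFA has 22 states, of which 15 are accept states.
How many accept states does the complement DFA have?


Complement swaps accept and non-accept states.
22 - 15 = 7

7


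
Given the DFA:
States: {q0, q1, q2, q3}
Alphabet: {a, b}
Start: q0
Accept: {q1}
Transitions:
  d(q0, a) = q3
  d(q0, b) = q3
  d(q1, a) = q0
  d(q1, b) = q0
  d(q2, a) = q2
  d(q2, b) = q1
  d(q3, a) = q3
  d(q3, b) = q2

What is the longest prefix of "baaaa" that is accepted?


Run the DFA, marking each prefix where the state is accepting:
  "" -> q0 [reject]
  "b" -> q3 [reject]
  "ba" -> q3 [reject]
  "baa" -> q3 [reject]
  "baaa" -> q3 [reject]
  "baaaa" -> q3 [reject]

No prefix is accepted


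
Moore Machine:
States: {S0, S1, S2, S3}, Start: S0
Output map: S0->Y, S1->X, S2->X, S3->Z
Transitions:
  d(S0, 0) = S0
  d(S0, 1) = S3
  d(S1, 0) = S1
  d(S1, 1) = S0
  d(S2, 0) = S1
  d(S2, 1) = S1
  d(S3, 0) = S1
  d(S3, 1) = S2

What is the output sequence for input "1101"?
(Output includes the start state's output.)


Start: S0 (output Y)
  --1--> S3 (output Z)
  --1--> S2 (output X)
  --0--> S1 (output X)
  --1--> S0 (output Y)

"YZXXY"


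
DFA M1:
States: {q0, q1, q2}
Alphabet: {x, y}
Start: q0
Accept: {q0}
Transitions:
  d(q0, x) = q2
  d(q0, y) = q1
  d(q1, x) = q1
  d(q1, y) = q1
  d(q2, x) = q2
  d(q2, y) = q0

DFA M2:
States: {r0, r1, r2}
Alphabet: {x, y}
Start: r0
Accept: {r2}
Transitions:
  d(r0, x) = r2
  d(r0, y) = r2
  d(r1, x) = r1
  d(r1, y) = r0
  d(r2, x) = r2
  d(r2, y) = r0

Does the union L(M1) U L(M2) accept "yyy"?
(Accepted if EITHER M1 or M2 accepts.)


M1: final=q1 accepted=False
M2: final=r2 accepted=True

Yes, union accepts


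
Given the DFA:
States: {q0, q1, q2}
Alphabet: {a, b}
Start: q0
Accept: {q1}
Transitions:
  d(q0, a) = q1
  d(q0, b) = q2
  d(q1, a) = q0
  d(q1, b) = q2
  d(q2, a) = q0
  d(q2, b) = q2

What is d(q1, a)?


Looking up transition d(q1, a)

q0


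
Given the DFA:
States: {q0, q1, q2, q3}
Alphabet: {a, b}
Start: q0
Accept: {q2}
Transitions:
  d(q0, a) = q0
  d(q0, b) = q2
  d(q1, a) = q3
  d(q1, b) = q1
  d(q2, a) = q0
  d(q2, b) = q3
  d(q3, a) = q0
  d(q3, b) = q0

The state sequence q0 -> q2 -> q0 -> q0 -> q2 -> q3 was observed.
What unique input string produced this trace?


Trace back each transition to find the symbol:
  q0 --[b]--> q2
  q2 --[a]--> q0
  q0 --[a]--> q0
  q0 --[b]--> q2
  q2 --[b]--> q3

"baabb"


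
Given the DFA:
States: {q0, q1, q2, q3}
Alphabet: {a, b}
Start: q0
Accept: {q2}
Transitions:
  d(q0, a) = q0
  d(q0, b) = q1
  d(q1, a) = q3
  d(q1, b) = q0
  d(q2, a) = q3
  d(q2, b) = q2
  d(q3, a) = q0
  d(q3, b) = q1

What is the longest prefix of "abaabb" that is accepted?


Run the DFA, marking each prefix where the state is accepting:
  "" -> q0 [reject]
  "a" -> q0 [reject]
  "ab" -> q1 [reject]
  "aba" -> q3 [reject]
  "abaa" -> q0 [reject]
  "abaab" -> q1 [reject]
  "abaabb" -> q0 [reject]

No prefix is accepted


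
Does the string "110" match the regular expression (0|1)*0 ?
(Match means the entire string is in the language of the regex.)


|string| = 3; first = '1'; last = '0'

Yes, "110" matches (0|1)*0


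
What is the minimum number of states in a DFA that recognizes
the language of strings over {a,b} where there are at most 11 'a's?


States: count = 0, 1, ..., 11 (all accepting; 12 states), plus a dead state for count > 11.
Total: 12 + 1 = 13.

13


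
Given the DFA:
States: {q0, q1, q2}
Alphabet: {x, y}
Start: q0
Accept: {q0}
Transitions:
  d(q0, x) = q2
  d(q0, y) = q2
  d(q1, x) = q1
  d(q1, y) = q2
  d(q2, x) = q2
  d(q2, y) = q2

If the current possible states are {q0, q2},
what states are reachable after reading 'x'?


Apply transition on 'x' from each current state:
  d(q0, x) = q2
  d(q2, x) = q2

{q2}


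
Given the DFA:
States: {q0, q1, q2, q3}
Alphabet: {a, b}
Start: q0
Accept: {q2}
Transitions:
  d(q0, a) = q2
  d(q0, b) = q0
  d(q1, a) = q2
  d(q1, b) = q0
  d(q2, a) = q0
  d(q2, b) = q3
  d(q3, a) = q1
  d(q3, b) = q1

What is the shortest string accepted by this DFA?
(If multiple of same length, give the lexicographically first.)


BFS by string length (lex-first path to each state shown):
  len 0: q0<-""
  len 1: q0<-"b", q2<-"a"
Found accept state at length 1.

"a"


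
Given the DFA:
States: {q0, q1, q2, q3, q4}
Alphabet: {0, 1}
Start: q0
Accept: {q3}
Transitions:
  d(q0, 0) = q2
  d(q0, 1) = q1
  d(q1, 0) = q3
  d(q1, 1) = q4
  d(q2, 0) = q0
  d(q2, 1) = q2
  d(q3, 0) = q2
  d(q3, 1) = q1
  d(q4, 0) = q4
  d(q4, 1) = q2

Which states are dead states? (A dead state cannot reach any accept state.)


Forward reachability from each state:
  q0 -> reaches accept state q3 (live)
  q1 -> reaches accept state q3 (live)
  q2 -> reaches accept state q3 (live)
  q3 -> reaches accept state q3 (live)
  q4 -> reaches accept state q3 (live)

None (all states can reach an accept state)


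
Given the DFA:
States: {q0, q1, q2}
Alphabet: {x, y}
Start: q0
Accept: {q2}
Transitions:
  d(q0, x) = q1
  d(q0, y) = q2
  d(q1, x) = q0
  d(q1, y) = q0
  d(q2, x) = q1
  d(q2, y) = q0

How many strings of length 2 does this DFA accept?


Enumerating all length-2 strings:
  "xx" -> q0 [reject]
  "xy" -> q0 [reject]
  "yx" -> q1 [reject]
  "yy" -> q0 [reject]

0 out of 4


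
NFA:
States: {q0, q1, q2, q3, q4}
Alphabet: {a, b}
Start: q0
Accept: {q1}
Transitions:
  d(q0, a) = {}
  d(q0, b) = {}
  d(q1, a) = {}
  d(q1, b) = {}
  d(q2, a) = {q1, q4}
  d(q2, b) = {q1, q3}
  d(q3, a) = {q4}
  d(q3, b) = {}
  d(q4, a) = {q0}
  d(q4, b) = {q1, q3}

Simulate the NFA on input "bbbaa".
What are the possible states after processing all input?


Start: {q0}
  --b--> {}
  --b--> {}
  --b--> {}
  --a--> {}
  --a--> {}

{} (empty set, no valid transitions)


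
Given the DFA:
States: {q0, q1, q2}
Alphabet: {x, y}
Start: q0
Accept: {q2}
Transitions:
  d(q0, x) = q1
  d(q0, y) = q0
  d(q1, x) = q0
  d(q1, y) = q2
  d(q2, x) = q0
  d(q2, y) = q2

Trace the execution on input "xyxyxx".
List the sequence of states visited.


Input: xyxyxx
d(q0, x) = q1
d(q1, y) = q2
d(q2, x) = q0
d(q0, y) = q0
d(q0, x) = q1
d(q1, x) = q0


q0 -> q1 -> q2 -> q0 -> q0 -> q1 -> q0
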